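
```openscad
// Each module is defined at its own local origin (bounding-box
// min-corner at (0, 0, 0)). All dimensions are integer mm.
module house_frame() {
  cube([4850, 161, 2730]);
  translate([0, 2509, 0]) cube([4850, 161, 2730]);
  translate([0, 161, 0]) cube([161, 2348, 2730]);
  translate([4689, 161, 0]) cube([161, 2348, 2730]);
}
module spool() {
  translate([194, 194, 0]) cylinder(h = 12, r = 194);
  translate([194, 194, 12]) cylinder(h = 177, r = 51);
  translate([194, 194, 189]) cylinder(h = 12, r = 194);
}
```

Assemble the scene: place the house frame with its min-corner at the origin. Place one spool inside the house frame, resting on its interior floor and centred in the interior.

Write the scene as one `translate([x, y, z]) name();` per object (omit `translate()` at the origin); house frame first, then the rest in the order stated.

house_frame();
translate([2231, 1141, 0]) spool();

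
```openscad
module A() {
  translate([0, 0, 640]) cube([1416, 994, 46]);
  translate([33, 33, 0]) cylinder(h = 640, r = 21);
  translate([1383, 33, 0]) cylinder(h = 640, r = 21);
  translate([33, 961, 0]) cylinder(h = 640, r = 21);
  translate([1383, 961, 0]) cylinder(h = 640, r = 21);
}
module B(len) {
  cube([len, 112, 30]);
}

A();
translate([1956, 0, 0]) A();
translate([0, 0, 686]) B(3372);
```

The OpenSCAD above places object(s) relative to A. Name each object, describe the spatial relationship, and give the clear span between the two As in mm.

Second table starts at x = 1956; first ends at x = 1416; clear span = 1956 − 1416 = 540 mm.

A is a table. B is a beam. A beam spans the tops of two tables. The clear span between the two tables is 540 mm.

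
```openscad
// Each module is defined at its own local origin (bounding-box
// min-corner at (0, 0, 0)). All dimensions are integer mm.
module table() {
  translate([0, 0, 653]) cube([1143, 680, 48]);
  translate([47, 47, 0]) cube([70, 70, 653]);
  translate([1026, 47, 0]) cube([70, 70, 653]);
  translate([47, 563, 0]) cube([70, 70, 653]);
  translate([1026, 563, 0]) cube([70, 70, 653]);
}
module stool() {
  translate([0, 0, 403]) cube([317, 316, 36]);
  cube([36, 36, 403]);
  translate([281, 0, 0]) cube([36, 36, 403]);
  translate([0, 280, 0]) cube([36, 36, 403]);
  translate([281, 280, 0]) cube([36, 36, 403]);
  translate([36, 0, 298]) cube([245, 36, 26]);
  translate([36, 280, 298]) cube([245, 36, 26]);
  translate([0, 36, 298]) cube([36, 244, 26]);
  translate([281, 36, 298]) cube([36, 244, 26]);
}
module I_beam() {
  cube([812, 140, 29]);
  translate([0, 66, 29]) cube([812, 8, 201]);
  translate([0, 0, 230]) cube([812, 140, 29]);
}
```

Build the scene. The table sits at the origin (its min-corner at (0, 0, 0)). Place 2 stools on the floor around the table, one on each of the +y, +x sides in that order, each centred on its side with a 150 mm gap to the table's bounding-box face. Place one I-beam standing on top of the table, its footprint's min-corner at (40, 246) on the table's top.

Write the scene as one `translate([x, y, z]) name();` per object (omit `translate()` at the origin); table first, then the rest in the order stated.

table();
translate([413, 830, 0]) stool();
translate([1293, 182, 0]) stool();
translate([40, 246, 701]) I_beam();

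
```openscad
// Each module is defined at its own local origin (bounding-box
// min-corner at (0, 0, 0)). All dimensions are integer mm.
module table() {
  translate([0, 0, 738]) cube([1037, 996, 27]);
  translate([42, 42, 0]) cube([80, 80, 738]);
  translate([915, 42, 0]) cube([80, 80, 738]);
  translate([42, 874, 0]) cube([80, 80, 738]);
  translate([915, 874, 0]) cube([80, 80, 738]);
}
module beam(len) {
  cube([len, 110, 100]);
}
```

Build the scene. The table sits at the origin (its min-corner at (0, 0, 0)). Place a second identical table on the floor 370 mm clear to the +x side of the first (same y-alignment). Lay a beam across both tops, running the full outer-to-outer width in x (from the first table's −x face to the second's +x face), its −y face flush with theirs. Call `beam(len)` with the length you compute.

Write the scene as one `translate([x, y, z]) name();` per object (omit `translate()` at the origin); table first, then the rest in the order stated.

table();
translate([1407, 0, 0]) table();
translate([0, 0, 765]) beam(2444);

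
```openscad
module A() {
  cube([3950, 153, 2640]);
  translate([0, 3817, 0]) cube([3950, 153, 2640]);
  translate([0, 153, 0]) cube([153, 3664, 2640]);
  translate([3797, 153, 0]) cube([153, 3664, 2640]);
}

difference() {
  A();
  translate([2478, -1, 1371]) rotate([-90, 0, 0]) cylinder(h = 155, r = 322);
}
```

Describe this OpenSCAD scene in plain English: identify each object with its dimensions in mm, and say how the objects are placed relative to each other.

A is the wall frame of a small rectangular building: four walls, each 2640 mm tall and 153 mm thick, enclosing a footprint 3950 mm (x) by 3970 mm (y) outside-to-outside, with no floor or roof. The front and back walls (the −y and +y sides) span the full width; the two side walls fit between them.

The house frame has a circular hole of radius 322 mm through its front wall, centred at (x = 2478, z = 1371).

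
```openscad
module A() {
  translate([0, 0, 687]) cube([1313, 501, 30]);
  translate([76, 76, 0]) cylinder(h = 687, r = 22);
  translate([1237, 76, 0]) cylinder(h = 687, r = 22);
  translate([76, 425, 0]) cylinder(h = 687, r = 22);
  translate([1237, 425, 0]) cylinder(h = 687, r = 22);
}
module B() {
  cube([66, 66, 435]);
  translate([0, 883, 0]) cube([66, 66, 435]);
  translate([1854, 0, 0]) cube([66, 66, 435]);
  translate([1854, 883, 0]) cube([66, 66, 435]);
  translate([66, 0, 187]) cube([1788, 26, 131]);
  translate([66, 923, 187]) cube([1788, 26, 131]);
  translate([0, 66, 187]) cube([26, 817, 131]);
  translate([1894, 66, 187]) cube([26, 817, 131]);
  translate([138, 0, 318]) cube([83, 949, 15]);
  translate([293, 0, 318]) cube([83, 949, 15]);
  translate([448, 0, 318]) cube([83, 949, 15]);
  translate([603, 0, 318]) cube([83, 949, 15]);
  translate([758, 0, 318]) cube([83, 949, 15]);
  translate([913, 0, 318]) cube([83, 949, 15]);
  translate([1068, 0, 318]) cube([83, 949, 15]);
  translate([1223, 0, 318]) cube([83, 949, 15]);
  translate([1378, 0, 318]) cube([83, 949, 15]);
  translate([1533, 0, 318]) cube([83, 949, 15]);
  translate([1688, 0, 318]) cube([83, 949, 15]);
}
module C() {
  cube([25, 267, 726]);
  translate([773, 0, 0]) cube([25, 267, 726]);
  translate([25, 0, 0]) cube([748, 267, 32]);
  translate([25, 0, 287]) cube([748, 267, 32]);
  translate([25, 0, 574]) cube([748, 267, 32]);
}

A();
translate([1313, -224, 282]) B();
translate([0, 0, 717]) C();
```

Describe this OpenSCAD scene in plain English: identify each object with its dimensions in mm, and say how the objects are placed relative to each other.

A is a table with a 1313×501 mm rectangular top, 30 mm thick, top surface at z = 717 mm, supported by four round legs of 44 mm diameter, each leg's bounding box inset 54 mm from the nearest pair of top edges, running from the floor.

B is a bed frame 1920 mm long (x) by 949 mm wide (y). Four 66×66 mm corner posts, 435 mm tall, at the corners of the footprint. Four rails of 26 mm thickness and 131 mm height run between adjacent posts with their undersides at z = 187 mm, their outer faces flush with the outside of the frame (the two x-running rails run between the posts' inner faces; the two y-running rails run between the posts' inner faces). 11 slats, each 83 mm wide (x) and 15 mm thick, lie across the top of the two x-running rails, running the full 949 mm width of the frame in y; the slats are evenly spaced along x between the inner faces of the end posts with equal gaps (rounded down to the nearest mm) at the −x end and between each pair — any rounding remainder accumulates at the +x end.

C is an open bookshelf. Two side panels, each 25 mm thick, 267 mm deep and 726 mm tall, stand 798 mm apart (outside-to-outside). Between them sit 3 shelves, each 32 mm thick and 267 mm deep, spanning the full gap between the sides. The bottom shelf rests on the floor (its underside at z = 0) and the clear gap between one shelf's top and the next shelf's underside is 255 mm.

The bed frame is beside the table with their tops flush at z = 717. The bookshelf is on top of the table.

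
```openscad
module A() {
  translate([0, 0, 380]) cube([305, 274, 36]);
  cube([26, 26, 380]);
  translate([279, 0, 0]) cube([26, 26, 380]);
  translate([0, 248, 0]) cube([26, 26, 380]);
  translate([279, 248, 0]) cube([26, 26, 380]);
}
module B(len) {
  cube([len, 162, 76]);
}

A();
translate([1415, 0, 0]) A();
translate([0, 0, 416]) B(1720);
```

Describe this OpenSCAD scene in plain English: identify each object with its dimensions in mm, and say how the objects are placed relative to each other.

A is a four-legged stool. The seat is 305×274 mm, 36 mm thick, top at z = 416 mm. It stands on four square legs, each 26×26 mm in cross-section, from z = 0 to the seat underside, each flush with a corner of the seat.

B is a rectangular beam 1720 mm long (x), 162 mm deep (y), 76 mm thick (z).

The beam spans the tops of two stools placed 1110 mm apart, resting at z = 416 mm.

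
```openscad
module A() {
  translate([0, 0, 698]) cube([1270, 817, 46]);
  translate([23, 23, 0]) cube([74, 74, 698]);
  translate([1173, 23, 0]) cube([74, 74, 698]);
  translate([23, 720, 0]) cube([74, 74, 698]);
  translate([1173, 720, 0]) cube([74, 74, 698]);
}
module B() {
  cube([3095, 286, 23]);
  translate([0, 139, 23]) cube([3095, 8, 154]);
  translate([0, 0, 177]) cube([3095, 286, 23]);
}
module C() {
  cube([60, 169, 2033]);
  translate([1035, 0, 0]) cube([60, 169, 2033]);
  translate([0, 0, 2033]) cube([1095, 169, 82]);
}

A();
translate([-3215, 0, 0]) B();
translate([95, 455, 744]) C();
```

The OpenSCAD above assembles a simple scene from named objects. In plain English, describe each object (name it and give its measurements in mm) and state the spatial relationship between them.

A is a table with a 1270×817 mm rectangular top, 46 mm thick, top surface at z = 744 mm, supported by four 74×74 mm square legs, each inset 23 mm from the nearest pair of top edges, running from the floor.

B is an I-beam lying along x, 3095 mm long. Overall section height 200 mm. Two flanges 286 mm wide (y) and 23 mm thick, one on the floor and one at the top; a web 8 mm thick runs between them, centred on the flange width.

C is a rectangular door frame: two vertical jambs of 60×169 mm section, 2033 mm tall, with a clear opening 975 mm wide between their inner faces. A header 82 mm tall and 169 mm deep lies on top of the jambs and spans the full outside width.

The I-beam is on the floor beside the table on its −x side. The door frame is on top of the table.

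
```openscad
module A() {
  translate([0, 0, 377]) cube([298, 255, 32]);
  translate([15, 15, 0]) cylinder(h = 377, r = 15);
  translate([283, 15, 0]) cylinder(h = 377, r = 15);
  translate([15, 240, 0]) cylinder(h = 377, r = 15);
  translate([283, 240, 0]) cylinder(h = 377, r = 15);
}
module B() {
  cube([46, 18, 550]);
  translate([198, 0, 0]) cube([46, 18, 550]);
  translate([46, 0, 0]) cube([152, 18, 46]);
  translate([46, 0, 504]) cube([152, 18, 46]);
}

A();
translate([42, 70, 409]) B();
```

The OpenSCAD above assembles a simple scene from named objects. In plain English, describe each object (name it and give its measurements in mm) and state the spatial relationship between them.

A is a four-legged stool. The seat is a 298×255×32 mm slab whose top surface is at z = 409 mm; four round legs, each 30 mm in diameter, run from the floor (z = 0) to the underside of the seat, each leg's axis is inset half a diameter from the nearest pair of seat edges (so the leg's bounding box is flush with the corner).

B is a rectangular picture frame lying in the x–z plane (depth along y). The opening is 152 mm wide (x) by 458 mm tall (z), surrounded by a border 46 mm wide on all four sides. The frame is 18 mm deep and is made of two full-height vertical stiles with two horizontal rails fitted between them.

The picture frame is on top of the stool.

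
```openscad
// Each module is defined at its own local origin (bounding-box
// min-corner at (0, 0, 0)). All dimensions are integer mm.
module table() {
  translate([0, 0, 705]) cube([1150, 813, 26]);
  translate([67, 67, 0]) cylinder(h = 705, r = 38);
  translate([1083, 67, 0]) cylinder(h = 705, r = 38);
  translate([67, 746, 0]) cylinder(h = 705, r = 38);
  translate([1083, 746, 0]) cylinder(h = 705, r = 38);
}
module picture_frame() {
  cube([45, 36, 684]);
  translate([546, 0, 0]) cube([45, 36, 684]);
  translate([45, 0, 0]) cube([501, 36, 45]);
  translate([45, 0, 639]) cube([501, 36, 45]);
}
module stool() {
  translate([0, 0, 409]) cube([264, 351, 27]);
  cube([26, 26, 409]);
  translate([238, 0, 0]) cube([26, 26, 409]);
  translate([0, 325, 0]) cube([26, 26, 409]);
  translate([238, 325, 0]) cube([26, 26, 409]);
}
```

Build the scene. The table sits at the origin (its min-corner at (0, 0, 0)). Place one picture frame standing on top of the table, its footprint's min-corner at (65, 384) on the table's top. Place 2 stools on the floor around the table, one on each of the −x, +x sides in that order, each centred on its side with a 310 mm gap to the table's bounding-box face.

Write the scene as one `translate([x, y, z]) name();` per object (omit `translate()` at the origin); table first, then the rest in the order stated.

table();
translate([65, 384, 731]) picture_frame();
translate([-574, 231, 0]) stool();
translate([1460, 231, 0]) stool();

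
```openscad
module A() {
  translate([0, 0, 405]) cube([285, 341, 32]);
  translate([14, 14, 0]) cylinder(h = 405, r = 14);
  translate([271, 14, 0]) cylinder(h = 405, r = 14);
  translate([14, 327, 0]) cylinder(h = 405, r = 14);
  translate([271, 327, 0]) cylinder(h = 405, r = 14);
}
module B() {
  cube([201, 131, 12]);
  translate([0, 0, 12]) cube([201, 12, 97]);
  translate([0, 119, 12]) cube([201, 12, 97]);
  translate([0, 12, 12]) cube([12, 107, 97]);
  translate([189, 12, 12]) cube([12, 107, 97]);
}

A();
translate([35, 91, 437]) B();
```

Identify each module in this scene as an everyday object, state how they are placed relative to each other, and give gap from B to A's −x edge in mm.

The open box's min-x is at 35; the stool's min-x is 0; gap = 35 mm.

A is a stool. B is an open box. The open box is on top of the stool. The gap from the open box to the stool's −x edge is 35 mm.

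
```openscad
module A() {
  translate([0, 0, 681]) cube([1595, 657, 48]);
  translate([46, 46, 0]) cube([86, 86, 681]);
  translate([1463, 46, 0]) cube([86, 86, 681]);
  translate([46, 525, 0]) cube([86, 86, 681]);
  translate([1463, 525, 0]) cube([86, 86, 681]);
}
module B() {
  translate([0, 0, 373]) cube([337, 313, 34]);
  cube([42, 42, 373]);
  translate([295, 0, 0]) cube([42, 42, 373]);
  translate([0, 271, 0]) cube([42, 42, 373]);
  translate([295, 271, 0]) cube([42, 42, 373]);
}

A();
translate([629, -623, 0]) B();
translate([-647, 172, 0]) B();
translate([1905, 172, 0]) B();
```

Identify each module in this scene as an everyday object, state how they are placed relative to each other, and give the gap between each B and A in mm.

Each stool's nearest face is 310 mm from the table's bounding box.

A is a table. B is a stool. Three stools sit around the table at the −y, −x, +x sides. The gap between each stool and the table is 310 mm.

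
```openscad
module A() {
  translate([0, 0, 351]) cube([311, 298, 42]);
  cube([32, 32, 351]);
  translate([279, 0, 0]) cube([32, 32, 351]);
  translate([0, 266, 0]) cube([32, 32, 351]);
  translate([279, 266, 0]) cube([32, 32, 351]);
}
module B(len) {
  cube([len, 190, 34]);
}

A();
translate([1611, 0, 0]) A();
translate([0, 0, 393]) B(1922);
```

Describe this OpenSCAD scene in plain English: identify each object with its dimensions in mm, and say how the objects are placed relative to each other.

A is a four-legged stool. The seat is 311×298 mm, 42 mm thick, top at z = 393 mm. It stands on four square legs, each 32×32 mm in cross-section, from z = 0 to the seat underside, each flush with a corner of the seat.

B is a rectangular beam 1922 mm long (x), 190 mm deep (y), 34 mm thick (z).

The beam spans the tops of two stools placed 1300 mm apart, resting at z = 393 mm.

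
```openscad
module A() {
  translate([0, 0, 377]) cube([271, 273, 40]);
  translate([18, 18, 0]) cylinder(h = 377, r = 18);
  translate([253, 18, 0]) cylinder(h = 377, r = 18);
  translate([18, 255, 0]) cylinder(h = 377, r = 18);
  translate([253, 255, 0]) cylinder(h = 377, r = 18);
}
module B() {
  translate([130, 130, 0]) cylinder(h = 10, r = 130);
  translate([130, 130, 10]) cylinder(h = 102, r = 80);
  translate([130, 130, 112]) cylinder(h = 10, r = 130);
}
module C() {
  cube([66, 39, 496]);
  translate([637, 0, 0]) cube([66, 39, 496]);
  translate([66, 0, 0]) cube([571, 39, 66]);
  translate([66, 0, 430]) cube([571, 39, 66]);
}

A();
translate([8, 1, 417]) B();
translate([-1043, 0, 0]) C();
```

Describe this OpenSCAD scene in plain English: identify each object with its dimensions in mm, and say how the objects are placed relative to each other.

A is a simple wooden stool: a rectangular seat 271 mm (x) by 273 mm (y), 40 mm thick, top face at z = 417 mm, on four round legs, each 36 mm in diameter. The legs rest on z = 0, each leg's axis is inset half a diameter from the nearest pair of seat edges (so the leg's bounding box is flush with the corner).

B is a spool: two coaxial disc flanges of radius 130 mm and thickness 10 mm, joined by a core cylinder of radius 80 mm and height 102 mm. The lower flange rests on z = 0 and the three cylinders share a vertical axis.

C is a rectangular picture frame lying in the x–z plane (depth along y). The opening is 571 mm wide (x) by 364 mm tall (z), surrounded by a border 66 mm wide on all four sides. The frame is 39 mm deep and is made of two full-height vertical stiles with two horizontal rails fitted between them.

The spool is on top of the stool. The picture frame is on the floor beside the stool on its −x side.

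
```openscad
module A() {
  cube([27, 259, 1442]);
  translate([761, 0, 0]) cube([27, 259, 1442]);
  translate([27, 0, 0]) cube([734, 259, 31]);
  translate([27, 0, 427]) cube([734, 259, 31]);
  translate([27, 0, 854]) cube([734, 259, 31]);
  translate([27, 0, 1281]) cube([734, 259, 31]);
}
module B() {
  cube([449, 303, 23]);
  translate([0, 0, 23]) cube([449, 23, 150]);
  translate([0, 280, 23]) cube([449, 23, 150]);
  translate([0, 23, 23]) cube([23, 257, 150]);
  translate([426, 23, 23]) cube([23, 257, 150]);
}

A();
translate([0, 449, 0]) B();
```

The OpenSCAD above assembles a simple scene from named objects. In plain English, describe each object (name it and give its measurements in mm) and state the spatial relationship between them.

A is a bookshelf 788 mm wide overall, 259 mm deep and 1442 mm tall. The two sides are 27 mm thick vertical panels. 4 horizontal shelves of 31 mm thickness span between the inner faces of the sides; the lowest shelf sits on the floor and shelves are stacked with a clear vertical gap of 396 mm between each pair.

B is an open storage box with external size 449×303×173 mm and wall thickness 23 mm (the base is also 23 mm thick). The base covers the whole footprint; the four walls stand on the base, with the y-facing walls full-width and the x-facing walls fitting between their inner faces.

The open box is on the floor beside the bookshelf on its +y side.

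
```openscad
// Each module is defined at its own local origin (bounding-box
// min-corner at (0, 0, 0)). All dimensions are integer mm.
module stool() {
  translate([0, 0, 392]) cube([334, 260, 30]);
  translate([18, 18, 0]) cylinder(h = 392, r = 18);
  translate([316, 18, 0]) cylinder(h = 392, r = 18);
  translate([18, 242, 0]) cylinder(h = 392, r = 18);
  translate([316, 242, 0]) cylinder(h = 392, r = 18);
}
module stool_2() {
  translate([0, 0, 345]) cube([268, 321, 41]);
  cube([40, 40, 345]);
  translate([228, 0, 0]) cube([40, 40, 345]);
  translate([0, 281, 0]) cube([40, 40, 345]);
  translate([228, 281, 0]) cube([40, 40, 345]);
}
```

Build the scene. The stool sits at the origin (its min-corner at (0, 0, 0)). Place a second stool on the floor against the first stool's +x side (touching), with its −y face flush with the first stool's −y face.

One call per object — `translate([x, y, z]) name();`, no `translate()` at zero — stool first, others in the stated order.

stool();
translate([334, 0, 0]) stool_2();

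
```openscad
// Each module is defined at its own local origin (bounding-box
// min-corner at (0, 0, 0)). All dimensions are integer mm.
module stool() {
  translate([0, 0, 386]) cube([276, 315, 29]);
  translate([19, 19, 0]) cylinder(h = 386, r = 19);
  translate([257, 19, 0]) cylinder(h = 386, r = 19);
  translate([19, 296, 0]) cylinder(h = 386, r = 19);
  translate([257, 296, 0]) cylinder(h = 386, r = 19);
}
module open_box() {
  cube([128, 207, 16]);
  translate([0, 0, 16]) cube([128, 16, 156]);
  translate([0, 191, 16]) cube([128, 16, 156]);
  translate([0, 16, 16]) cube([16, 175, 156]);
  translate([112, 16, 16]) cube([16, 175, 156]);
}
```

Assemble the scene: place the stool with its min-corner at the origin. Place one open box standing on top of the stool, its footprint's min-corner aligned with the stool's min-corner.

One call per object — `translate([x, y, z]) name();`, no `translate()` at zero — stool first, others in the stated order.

stool();
translate([0, 0, 415]) open_box();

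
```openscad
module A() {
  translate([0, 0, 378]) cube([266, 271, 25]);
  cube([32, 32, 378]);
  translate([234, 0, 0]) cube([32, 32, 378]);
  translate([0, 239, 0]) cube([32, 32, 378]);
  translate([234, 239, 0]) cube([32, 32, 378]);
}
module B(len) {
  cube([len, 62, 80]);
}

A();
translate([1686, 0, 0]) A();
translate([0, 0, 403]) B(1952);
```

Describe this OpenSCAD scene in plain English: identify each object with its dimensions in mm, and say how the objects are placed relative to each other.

A is a four-legged stool. The seat is a 266×271×25 mm slab whose top surface is at z = 403 mm; four square legs, each 32×32 mm in cross-section, run from the floor (z = 0) to the underside of the seat, each flush with a corner of the seat.

B is a rectangular beam 1952 mm long (x), 62 mm deep (y), 80 mm thick (z).

The beam spans the tops of two stools placed 1420 mm apart, resting at z = 403 mm.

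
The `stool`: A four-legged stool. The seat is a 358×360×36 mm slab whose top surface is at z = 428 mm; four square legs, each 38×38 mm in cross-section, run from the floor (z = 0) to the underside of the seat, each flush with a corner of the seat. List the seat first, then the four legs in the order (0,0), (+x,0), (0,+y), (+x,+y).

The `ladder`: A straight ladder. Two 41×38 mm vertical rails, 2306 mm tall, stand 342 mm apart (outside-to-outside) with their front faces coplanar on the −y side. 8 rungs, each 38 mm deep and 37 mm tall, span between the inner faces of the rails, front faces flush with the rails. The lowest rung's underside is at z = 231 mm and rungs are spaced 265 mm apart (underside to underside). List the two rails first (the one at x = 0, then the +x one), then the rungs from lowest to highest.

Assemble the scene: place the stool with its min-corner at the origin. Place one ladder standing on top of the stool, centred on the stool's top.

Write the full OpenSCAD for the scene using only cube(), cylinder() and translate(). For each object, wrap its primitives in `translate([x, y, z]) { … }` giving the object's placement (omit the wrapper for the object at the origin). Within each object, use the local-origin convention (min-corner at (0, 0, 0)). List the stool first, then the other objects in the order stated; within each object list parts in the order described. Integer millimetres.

translate([0, 0, 392]) cube([358, 360, 36]);
cube([38, 38, 392]);
translate([320, 0, 0]) cube([38, 38, 392]);
translate([0, 322, 0]) cube([38, 38, 392]);
translate([320, 322, 0]) cube([38, 38, 392]);
translate([8, 161, 428]) {
  cube([41, 38, 2306]);
  translate([301, 0, 0]) cube([41, 38, 2306]);
  translate([41, 0, 231]) cube([260, 38, 37]);
  translate([41, 0, 496]) cube([260, 38, 37]);
  translate([41, 0, 761]) cube([260, 38, 37]);
  translate([41, 0, 1026]) cube([260, 38, 37]);
  translate([41, 0, 1291]) cube([260, 38, 37]);
  translate([41, 0, 1556]) cube([260, 38, 37]);
  translate([41, 0, 1821]) cube([260, 38, 37]);
  translate([41, 0, 2086]) cube([260, 38, 37]);
}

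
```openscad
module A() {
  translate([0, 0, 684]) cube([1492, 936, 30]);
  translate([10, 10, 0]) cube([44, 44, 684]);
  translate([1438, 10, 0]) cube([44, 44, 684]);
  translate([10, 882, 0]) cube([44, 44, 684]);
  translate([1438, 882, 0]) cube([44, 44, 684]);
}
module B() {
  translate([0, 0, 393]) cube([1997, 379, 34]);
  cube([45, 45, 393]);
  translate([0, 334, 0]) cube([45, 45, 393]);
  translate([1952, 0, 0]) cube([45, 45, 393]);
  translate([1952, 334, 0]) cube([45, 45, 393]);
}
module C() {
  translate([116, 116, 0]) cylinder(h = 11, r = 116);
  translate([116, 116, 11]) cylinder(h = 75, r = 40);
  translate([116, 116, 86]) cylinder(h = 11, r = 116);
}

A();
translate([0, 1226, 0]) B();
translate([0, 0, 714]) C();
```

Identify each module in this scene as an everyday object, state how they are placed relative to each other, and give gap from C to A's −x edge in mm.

The spool's min-x is at 0; the table's min-x is 0; gap = 0 mm.

A is a table. B is a bench. C is a spool. The bench is on the floor beside the table on its +y side. The spool is on top of the table. The gap from the spool to the table's −x edge is 0 mm.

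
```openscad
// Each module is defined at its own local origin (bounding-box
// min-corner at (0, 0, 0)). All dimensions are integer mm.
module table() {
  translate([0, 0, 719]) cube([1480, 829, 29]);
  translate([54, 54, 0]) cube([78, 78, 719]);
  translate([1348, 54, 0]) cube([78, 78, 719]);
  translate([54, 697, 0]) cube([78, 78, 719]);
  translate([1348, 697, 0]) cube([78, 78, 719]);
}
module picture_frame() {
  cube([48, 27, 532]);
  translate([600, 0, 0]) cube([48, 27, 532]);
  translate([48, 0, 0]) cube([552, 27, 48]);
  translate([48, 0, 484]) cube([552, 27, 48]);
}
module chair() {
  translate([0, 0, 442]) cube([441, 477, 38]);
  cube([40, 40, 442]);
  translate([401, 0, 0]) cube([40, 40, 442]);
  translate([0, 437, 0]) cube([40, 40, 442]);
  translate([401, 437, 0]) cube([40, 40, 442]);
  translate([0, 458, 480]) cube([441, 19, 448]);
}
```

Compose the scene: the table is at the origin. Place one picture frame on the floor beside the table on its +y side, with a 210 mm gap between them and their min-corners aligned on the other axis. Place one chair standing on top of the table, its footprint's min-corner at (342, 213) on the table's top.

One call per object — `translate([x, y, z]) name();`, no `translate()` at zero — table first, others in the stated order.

table();
translate([0, 1039, 0]) picture_frame();
translate([342, 213, 748]) chair();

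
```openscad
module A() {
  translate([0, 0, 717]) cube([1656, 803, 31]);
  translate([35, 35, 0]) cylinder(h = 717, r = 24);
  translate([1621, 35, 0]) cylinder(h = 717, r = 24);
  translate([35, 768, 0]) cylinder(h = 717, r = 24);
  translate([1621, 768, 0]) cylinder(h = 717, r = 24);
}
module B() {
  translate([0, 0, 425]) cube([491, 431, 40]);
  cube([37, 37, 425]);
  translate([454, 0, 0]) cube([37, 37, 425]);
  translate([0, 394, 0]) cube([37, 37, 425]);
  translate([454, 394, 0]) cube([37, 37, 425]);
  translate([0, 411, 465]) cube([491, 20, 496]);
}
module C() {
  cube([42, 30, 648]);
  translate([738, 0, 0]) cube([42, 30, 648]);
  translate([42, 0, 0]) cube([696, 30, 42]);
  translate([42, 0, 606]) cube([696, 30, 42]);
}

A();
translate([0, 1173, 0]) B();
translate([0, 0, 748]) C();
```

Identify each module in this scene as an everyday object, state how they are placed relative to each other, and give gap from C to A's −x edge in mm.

A is a table. B is a chair. C is a picture frame. The chair is on the floor beside the table on its +y side. The picture frame is on top of the table. The gap from the picture frame to the table's −x edge is 0 mm.

The picture frame's min-x is at 0; the table's min-x is 0; gap = 0 mm.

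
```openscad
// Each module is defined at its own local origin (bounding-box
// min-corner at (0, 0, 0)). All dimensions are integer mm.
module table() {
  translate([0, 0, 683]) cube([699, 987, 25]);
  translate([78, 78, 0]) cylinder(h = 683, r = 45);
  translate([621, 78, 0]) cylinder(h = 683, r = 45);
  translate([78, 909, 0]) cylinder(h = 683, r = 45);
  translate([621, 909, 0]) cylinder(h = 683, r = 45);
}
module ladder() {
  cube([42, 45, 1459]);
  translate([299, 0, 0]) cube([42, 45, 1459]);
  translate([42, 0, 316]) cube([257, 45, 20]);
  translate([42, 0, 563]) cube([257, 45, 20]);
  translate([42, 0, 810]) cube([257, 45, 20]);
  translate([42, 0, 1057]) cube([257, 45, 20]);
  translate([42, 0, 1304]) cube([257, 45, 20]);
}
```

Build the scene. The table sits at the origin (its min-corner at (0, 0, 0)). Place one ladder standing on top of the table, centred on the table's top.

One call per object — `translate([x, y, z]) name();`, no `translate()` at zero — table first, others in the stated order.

table();
translate([179, 471, 708]) ladder();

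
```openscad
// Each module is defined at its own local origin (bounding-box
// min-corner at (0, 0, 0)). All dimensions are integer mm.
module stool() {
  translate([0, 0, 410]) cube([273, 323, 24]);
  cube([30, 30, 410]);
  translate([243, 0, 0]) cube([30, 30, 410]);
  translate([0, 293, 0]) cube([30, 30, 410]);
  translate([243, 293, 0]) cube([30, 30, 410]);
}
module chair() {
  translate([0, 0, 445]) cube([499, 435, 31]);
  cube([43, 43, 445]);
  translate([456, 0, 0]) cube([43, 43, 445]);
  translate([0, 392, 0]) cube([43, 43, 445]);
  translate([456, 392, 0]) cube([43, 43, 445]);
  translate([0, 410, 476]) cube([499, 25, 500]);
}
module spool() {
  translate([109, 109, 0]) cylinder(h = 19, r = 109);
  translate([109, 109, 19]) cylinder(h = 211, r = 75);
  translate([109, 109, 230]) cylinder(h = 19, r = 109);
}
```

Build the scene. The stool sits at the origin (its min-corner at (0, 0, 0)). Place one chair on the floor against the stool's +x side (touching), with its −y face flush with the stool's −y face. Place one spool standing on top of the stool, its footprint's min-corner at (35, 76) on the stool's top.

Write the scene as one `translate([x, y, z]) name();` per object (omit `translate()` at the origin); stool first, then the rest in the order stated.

stool();
translate([273, 0, 0]) chair();
translate([35, 76, 434]) spool();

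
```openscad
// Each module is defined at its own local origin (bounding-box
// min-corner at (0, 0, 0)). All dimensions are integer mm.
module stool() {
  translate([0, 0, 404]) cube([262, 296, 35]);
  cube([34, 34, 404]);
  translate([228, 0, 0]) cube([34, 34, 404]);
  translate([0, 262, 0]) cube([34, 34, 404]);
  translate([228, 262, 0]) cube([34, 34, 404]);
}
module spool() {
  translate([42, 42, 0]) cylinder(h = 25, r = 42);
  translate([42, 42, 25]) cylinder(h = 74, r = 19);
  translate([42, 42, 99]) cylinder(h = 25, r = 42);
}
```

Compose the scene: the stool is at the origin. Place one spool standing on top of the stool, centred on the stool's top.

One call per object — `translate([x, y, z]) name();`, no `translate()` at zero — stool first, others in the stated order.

stool();
translate([89, 106, 439]) spool();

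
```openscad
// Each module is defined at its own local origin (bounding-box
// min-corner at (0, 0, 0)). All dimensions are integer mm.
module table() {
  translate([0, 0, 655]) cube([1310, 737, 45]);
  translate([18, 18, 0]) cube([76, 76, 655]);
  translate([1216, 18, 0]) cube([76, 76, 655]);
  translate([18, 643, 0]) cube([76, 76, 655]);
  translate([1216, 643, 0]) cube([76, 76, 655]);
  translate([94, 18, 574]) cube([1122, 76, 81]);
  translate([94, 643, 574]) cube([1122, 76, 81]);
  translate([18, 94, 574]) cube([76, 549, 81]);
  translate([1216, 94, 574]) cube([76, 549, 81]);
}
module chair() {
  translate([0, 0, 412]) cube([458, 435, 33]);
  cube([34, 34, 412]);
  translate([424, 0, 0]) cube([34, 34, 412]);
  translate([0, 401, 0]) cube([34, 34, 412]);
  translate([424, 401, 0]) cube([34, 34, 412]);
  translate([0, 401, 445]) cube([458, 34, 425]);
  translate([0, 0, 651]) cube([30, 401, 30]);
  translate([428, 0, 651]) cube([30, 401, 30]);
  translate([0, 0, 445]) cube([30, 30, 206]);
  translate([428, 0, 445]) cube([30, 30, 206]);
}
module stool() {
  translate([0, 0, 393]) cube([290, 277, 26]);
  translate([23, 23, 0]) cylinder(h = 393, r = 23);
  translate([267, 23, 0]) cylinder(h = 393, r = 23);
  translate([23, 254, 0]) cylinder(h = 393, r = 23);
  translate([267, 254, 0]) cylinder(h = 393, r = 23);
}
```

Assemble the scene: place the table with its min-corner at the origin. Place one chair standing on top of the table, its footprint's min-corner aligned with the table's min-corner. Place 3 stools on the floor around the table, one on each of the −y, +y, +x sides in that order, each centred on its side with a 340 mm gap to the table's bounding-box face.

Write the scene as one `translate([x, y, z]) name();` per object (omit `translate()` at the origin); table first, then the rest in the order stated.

table();
translate([0, 0, 700]) chair();
translate([510, -617, 0]) stool();
translate([510, 1077, 0]) stool();
translate([1650, 230, 0]) stool();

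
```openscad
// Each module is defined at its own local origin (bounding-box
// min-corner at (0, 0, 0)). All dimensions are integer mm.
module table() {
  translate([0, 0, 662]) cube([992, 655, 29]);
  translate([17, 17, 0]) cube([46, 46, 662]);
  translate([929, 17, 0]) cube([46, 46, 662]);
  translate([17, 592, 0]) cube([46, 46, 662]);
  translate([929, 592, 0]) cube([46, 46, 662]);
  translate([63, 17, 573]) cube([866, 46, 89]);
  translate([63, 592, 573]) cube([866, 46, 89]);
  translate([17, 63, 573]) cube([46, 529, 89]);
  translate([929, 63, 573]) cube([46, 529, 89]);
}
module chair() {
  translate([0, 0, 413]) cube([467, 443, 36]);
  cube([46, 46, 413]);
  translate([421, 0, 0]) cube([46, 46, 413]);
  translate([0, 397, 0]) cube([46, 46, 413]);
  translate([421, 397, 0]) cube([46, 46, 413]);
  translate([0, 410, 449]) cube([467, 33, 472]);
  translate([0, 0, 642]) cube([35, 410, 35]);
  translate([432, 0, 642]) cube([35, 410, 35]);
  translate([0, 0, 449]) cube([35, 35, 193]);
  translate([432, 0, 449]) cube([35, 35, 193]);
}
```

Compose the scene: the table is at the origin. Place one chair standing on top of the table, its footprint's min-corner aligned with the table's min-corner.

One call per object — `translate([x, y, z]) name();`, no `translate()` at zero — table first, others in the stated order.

table();
translate([0, 0, 691]) chair();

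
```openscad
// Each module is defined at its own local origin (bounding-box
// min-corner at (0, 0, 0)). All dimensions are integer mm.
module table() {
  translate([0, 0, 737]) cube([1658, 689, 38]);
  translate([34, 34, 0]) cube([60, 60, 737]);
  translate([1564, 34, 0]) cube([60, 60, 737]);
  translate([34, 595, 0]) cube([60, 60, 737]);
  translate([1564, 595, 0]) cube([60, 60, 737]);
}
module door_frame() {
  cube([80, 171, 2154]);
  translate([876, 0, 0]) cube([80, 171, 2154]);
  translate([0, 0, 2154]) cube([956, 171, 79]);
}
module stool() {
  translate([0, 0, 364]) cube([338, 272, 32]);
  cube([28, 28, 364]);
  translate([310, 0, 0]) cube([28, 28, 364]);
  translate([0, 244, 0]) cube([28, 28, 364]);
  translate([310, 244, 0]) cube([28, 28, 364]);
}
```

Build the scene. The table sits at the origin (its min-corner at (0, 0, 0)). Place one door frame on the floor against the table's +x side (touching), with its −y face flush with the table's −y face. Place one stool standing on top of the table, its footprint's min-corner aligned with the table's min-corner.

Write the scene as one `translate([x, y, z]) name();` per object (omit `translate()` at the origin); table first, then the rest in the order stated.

table();
translate([1658, 0, 0]) door_frame();
translate([0, 0, 775]) stool();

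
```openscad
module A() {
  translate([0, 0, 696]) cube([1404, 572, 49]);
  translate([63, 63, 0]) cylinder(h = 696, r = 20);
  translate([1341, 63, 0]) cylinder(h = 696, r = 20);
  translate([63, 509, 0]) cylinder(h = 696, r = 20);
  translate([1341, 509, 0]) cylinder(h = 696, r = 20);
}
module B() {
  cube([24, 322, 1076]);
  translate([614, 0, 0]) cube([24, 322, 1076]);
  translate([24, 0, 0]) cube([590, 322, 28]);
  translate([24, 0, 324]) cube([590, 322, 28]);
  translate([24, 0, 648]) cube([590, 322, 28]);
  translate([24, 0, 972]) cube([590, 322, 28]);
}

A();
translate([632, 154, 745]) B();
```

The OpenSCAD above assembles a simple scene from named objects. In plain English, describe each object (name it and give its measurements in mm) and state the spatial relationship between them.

A is a table with a 1404×572 mm rectangular top, 49 mm thick, top surface at z = 745 mm, supported by four round legs of 40 mm diameter, each leg's bounding box inset 43 mm from the nearest pair of top edges, running from the floor.

B is a bookshelf 638 mm wide overall, 322 mm deep and 1076 mm tall. The two sides are 24 mm thick vertical panels. 4 horizontal shelves of 28 mm thickness span between the inner faces of the sides; the lowest shelf sits on the floor and shelves are stacked with a clear vertical gap of 296 mm between each pair.

The bookshelf is on top of the table.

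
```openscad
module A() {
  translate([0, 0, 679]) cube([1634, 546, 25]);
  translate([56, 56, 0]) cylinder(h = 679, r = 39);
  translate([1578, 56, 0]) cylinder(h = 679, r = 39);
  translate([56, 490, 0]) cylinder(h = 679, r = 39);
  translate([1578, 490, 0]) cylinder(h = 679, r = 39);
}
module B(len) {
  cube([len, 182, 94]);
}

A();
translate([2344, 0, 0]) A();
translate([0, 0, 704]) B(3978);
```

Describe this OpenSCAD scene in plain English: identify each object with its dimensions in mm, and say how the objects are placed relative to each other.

A is a rectangular dining table. The top is 1634×546×25 mm with its upper surface at z = 704 mm. It stands on four round legs of 78 mm diameter, each leg's bounding box inset 17 mm from the nearest pair of top edges, running from the floor to the underside of the top.

B is a rectangular beam 3978 mm long (x), 182 mm deep (y), 94 mm thick (z).

The beam spans the tops of two tables placed 710 mm apart, resting at z = 704 mm.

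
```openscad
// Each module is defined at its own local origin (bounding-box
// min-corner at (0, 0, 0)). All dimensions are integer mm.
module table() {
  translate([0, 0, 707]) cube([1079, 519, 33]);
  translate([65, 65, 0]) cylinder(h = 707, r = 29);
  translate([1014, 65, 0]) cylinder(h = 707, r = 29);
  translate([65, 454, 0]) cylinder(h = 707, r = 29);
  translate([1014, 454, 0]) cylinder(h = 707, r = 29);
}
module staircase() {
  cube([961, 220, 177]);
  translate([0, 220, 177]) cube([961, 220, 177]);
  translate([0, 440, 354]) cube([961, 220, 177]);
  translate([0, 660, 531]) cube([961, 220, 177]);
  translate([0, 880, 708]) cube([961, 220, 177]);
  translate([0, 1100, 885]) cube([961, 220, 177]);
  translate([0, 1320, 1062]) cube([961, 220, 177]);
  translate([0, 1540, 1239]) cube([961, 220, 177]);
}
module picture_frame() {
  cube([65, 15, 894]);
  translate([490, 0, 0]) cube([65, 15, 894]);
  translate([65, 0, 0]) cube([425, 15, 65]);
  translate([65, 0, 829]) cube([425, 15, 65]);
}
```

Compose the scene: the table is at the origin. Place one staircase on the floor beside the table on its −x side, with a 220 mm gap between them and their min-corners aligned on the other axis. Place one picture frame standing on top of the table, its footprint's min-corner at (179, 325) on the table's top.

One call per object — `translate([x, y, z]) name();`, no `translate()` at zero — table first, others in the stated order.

table();
translate([-1181, 0, 0]) staircase();
translate([179, 325, 740]) picture_frame();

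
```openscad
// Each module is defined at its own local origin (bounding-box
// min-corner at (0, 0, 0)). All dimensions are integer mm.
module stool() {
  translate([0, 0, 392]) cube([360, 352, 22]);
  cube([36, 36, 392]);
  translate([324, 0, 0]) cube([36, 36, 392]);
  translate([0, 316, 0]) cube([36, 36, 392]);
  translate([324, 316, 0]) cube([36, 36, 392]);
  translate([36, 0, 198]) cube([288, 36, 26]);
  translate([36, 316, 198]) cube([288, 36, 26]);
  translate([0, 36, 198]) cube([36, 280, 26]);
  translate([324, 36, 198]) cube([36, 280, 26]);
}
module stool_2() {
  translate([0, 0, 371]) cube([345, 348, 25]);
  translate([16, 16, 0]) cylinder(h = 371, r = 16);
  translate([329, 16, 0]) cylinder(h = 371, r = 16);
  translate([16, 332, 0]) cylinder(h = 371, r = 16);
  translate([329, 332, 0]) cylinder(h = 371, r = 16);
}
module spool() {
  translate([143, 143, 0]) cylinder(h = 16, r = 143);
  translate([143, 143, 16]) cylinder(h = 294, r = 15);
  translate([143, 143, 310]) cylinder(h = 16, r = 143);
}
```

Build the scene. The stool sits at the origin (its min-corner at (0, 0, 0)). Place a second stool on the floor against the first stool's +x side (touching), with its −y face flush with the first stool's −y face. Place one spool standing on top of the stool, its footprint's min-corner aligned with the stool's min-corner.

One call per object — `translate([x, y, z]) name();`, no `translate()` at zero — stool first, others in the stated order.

stool();
translate([360, 0, 0]) stool_2();
translate([0, 0, 414]) spool();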